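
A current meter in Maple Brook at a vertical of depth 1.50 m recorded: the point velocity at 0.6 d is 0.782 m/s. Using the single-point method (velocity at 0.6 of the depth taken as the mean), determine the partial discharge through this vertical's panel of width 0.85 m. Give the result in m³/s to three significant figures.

v̄ = v₀.₆ = 0.782 m/s
q = v̄ × d × w = 0.7820 × 1.50 × 0.85 = 0.9971 m³/s

0.997 m³/s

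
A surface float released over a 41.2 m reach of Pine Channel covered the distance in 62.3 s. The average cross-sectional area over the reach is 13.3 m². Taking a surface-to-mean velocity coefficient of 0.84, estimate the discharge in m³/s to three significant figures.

v_surface = L / t̄ = 41.2 / 62.3 = 0.6613 m/s
v_mean = 0.84 × 0.6613 = 0.5555 m/s
Q = A × v_mean = 13.3 × 0.5555 = 7.388 m³/s

7.39 m³/s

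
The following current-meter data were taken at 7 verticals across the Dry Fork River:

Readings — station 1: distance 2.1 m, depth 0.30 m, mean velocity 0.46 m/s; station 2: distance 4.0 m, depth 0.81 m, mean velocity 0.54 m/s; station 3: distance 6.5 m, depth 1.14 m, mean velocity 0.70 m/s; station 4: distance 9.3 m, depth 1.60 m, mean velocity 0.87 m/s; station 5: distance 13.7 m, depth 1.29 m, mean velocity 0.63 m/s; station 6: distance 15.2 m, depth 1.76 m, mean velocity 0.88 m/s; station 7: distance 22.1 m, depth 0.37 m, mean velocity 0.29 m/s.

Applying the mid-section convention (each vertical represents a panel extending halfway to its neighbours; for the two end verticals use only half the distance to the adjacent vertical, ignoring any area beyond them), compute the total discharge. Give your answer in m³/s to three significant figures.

17.5 m³/s

w_1 = (4.0 − 2.1)/2 = 0.95 m; q_1 = 0.46 × 0.30 × 0.95 = 0.1311 m³/s
w_2 = (6.5 − 2.1)/2 = 2.2 m; q_2 = 0.54 × 0.81 × 2.2 = 0.9623 m³/s
w_3 = (9.3 − 4.0)/2 = 2.65 m; q_3 = 0.70 × 1.14 × 2.65 = 2.115 m³/s
w_4 = (13.7 − 6.5)/2 = 3.6 m; q_4 = 0.87 × 1.60 × 3.6 = 5.011 m³/s
w_5 = (15.2 − 9.3)/2 = 2.95 m; q_5 = 0.63 × 1.29 × 2.95 = 2.397 m³/s
w_6 = (22.1 − 13.7)/2 = 4.2 m; q_6 = 0.88 × 1.76 × 4.2 = 6.505 m³/s
w_7 = (22.1 − 15.2)/2 = 3.45 m; q_7 = 0.29 × 0.37 × 3.45 = 0.3702 m³/s
Q = Σ qᵢ = 17.49 m³/s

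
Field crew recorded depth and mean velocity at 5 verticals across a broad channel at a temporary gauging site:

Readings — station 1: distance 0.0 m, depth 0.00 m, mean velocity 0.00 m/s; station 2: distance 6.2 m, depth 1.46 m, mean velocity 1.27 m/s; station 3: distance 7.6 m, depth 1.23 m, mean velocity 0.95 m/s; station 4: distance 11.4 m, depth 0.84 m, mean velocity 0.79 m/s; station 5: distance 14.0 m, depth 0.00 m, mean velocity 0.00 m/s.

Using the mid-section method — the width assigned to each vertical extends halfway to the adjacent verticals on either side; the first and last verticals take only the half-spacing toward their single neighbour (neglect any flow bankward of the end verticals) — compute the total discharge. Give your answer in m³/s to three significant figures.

12.2 m³/s

w_2 = (7.6 − 0.0)/2 = 3.8 m; q_2 = 1.27 × 1.46 × 3.8 = 7.046 m³/s
w_3 = (11.4 − 6.2)/2 = 2.6 m; q_3 = 0.95 × 1.23 × 2.6 = 3.038 m³/s
w_4 = (14.0 − 7.6)/2 = 3.2 m; q_4 = 0.79 × 0.84 × 3.2 = 2.124 m³/s
Stations 1, 5 contribute zero (depth or velocity is 0).
Q = Σ qᵢ = 12.21 m³/s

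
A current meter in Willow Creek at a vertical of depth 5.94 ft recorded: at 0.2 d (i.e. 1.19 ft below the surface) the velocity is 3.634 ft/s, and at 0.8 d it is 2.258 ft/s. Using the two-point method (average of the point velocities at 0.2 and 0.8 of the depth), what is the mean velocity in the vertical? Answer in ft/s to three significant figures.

v̄ = (3.634 + 2.258) / 2 = 2.946 ft/s

2.95 ft/s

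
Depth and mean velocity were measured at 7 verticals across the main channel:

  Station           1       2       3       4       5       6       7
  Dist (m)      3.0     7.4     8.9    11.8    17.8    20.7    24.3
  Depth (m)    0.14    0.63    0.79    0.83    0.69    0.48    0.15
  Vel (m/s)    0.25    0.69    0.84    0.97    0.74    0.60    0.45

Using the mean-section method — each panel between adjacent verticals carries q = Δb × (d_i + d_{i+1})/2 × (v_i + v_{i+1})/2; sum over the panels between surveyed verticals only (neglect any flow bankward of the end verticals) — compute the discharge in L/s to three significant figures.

Panel 1-2: Δb = 4.4 m, d̄ = (0.14+0.63)/2 = 0.385, v̄ = (0.25+0.69)/2 = 0.47 → q = 4.4×0.385×0.47 = 0.7962 m³/s
Panel 2-3: Δb = 1.5 m, d̄ = (0.63+0.79)/2 = 0.71, v̄ = (0.69+0.84)/2 = 0.765 → q = 1.5×0.71×0.765 = 0.8147 m³/s
Panel 3-4: Δb = 2.9 m, d̄ = (0.79+0.83)/2 = 0.81, v̄ = (0.84+0.97)/2 = 0.905 → q = 2.9×0.81×0.905 = 2.126 m³/s
Panel 4-5: Δb = 6 m, d̄ = (0.83+0.69)/2 = 0.76, v̄ = (0.97+0.74)/2 = 0.855 → q = 6×0.76×0.855 = 3.899 m³/s
Panel 5-6: Δb = 2.9 m, d̄ = (0.69+0.48)/2 = 0.585, v̄ = (0.74+0.60)/2 = 0.67 → q = 2.9×0.585×0.67 = 1.137 m³/s
Panel 6-7: Δb = 3.6 m, d̄ = (0.48+0.15)/2 = 0.315, v̄ = (0.60+0.45)/2 = 0.525 → q = 3.6×0.315×0.525 = 0.5954 m³/s
Q = Σ q = 9.368 m³/s
= 9.368 × 1000 = 9368 L/s

9370 L/s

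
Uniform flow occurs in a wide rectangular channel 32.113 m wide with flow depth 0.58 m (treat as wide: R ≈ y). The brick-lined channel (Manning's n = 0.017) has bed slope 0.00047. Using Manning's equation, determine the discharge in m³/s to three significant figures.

A = b·y = 32.113 × 0.58 = 18.63 m²
Wide channel: R ≈ y = 0.58 m
Q = (1/n)·A·R^(2/3)·S^(1/2) = (1/0.017) × 18.63 × 0.5800^(2/3) × 0.00047^(1/2) = 16.52 m³/s

16.5 m³/s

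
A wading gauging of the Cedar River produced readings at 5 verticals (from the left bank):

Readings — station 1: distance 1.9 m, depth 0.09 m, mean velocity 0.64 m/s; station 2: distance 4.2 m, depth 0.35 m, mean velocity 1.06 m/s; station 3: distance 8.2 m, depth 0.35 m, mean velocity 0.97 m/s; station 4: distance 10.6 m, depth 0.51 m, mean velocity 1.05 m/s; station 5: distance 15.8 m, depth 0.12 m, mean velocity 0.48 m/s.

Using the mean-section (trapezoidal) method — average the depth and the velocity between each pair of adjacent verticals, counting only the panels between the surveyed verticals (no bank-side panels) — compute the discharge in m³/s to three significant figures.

Panel 1-2: Δb = 2.3 m, d̄ = (0.09+0.35)/2 = 0.22, v̄ = (0.64+1.06)/2 = 0.85 → q = 2.3×0.22×0.85 = 0.4301 m³/s
Panel 2-3: Δb = 4 m, d̄ = (0.35+0.35)/2 = 0.35, v̄ = (1.06+0.97)/2 = 1.015 → q = 4×0.35×1.015 = 1.421 m³/s
Panel 3-4: Δb = 2.4 m, d̄ = (0.35+0.51)/2 = 0.43, v̄ = (0.97+1.05)/2 = 1.01 → q = 2.4×0.43×1.01 = 1.042 m³/s
Panel 4-5: Δb = 5.2 m, d̄ = (0.51+0.12)/2 = 0.315, v̄ = (1.05+0.48)/2 = 0.765 → q = 5.2×0.315×0.765 = 1.253 m³/s
Q = Σ q = 4.146 m³/s

4.15 m³/s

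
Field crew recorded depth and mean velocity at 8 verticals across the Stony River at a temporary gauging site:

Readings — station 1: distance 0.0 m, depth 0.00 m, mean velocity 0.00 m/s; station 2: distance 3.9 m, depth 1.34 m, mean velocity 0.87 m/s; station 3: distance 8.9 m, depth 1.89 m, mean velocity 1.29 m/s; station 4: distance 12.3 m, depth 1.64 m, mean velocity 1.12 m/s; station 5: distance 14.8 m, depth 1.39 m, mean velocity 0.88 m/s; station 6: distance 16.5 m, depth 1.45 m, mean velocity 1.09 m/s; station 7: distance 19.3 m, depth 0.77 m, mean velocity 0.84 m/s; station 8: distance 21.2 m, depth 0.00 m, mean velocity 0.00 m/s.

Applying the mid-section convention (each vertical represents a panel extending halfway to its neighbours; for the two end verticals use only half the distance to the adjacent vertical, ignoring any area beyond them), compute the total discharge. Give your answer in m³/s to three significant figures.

w_2 = (8.9 − 0.0)/2 = 4.45 m; q_2 = 0.87 × 1.34 × 4.45 = 5.188 m³/s
w_3 = (12.3 − 3.9)/2 = 4.2 m; q_3 = 1.29 × 1.89 × 4.2 = 10.24 m³/s
w_4 = (14.8 − 8.9)/2 = 2.95 m; q_4 = 1.12 × 1.64 × 2.95 = 5.419 m³/s
w_5 = (16.5 − 12.3)/2 = 2.1 m; q_5 = 0.88 × 1.39 × 2.1 = 2.569 m³/s
w_6 = (19.3 − 14.8)/2 = 2.25 m; q_6 = 1.09 × 1.45 × 2.25 = 3.556 m³/s
w_7 = (21.2 − 16.5)/2 = 2.35 m; q_7 = 0.84 × 0.77 × 2.35 = 1.520 m³/s
Stations 1, 8 contribute zero (depth or velocity is 0).
Q = Σ qᵢ = 28.49 m³/s

28.5 m³/s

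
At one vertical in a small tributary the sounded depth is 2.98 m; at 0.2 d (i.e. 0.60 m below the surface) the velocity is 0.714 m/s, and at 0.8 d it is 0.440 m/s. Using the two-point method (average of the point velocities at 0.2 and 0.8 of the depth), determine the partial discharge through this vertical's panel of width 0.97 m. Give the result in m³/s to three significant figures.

1.67 m³/s

v̄ = (0.714 + 0.440) / 2 = 0.5770 m/s
q = v̄ × d × w = 0.5770 × 2.98 × 0.97 = 1.668 m³/s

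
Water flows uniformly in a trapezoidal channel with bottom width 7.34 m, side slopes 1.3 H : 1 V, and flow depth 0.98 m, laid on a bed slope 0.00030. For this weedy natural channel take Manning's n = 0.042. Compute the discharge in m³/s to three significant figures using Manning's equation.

3.00 m³/s

A = (b + z·y)·y = (7.34 + 1.3×0.98)×0.98 = 8.442 m²
P = b + 2y√(1+z²) = 7.34 + 2×0.98×√(1+1.3²) = 10.55 m
R = A/P = 8.442/10.55 = 0.7998 m
Q = (1/n)·A·R^(2/3)·S^(1/2) = (1/0.042) × 8.442 × 0.7998^(2/3) × 0.00030^(1/2) = 3.000 m³/s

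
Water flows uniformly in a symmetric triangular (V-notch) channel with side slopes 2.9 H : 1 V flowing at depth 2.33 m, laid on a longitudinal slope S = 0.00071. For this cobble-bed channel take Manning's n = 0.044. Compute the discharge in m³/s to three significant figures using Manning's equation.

10.2 m³/s

A = z·y² = 2.9×2.33² = 15.74 m²
P = 2y√(1+z²) = 2×2.33×√(1+2.9²) = 14.29 m
R = A/P = 15.74/14.29 = 1.101 m
Q = (1/n)·A·R^(2/3)·S^(1/2) = (1/0.044) × 15.74 × 1.101^(2/3) × 0.00071^(1/2) = 10.17 m³/s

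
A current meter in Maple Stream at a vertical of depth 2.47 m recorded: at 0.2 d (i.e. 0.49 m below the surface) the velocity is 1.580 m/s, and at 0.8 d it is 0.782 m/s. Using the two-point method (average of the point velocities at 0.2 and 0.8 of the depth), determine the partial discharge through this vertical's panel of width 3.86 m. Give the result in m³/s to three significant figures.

11.3 m³/s

v̄ = (1.580 + 0.782) / 2 = 1.181 m/s
q = v̄ × d × w = 1.181 × 2.47 × 3.86 = 11.26 m³/s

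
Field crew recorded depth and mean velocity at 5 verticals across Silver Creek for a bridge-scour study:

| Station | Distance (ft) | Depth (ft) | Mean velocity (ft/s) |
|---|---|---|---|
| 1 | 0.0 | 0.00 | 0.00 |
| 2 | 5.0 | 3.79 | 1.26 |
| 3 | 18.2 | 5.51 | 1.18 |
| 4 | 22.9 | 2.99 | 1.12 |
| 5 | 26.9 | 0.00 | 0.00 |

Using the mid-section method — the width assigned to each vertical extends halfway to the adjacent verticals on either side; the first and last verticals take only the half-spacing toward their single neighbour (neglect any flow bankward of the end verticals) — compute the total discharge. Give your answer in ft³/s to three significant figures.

w_2 = (18.2 − 0.0)/2 = 9.1 ft; q_2 = 1.26 × 3.79 × 9.1 = 43.46 ft³/s
w_3 = (22.9 − 5.0)/2 = 8.95 ft; q_3 = 1.18 × 5.51 × 8.95 = 58.19 ft³/s
w_4 = (26.9 − 18.2)/2 = 4.35 ft; q_4 = 1.12 × 2.99 × 4.35 = 14.57 ft³/s
Stations 1, 5 contribute zero (depth or velocity is 0).
Q = Σ qᵢ = 116.2 ft³/s

116 ft³/s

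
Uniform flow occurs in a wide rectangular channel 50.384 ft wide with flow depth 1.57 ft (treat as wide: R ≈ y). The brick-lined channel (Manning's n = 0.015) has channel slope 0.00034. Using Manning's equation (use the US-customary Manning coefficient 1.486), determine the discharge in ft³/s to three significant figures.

A = b·y = 50.384 × 1.57 = 79.10 ft²
Wide channel: R ≈ y = 1.57 ft
Q = (1.486/n)·A·R^(2/3)·S^(1/2) = (1.486/0.015) × 79.10 × 1.570^(2/3) × 0.00034^(1/2) = 195.2 ft³/s

195 ft³/s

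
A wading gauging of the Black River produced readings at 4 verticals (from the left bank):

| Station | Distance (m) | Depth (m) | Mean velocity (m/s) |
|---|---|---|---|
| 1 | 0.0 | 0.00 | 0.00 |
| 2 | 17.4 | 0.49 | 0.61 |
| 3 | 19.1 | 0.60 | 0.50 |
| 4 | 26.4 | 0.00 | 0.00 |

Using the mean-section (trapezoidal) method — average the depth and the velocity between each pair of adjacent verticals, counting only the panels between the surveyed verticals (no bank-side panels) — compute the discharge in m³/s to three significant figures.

2.36 m³/s

Panel 1-2: Δb = 17.4 m, d̄ = (0.00+0.49)/2 = 0.245, v̄ = (0.00+0.61)/2 = 0.305 → q = 17.4×0.245×0.305 = 1.300 m³/s
Panel 2-3: Δb = 1.7 m, d̄ = (0.49+0.60)/2 = 0.545, v̄ = (0.61+0.50)/2 = 0.555 → q = 1.7×0.545×0.555 = 0.5142 m³/s
Panel 3-4: Δb = 7.3 m, d̄ = (0.60+0.00)/2 = 0.3, v̄ = (0.50+0.00)/2 = 0.25 → q = 7.3×0.3×0.25 = 0.5475 m³/s
Q = Σ q = 2.362 m³/s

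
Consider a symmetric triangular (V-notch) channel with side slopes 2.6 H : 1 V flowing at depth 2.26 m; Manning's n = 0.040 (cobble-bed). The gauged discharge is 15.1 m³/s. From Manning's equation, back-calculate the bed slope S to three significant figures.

0.00193

A = z·y² = 2.6×2.26² = 13.28 m²
P = 2y√(1+z²) = 2×2.26×√(1+2.6²) = 12.59 m
R = A/P = 13.28/12.59 = 1.055 m
S = (Q·n / (1·A·R^(2/3)))² = (15.1×0.040 / (1×13.28×1.036))² = 0.001927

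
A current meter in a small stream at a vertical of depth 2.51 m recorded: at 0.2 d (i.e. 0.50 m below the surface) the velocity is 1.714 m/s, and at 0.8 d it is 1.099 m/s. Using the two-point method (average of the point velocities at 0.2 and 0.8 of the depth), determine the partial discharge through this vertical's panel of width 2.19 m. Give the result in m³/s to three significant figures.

7.73 m³/s

v̄ = (1.714 + 1.099) / 2 = 1.407 m/s
q = v̄ × d × w = 1.407 × 2.51 × 2.19 = 7.731 m³/s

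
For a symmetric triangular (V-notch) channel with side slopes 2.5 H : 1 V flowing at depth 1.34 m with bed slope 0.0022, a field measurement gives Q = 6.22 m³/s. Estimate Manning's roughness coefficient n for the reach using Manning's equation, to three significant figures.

A = z·y² = 2.5×1.34² = 4.489 m²
P = 2y√(1+z²) = 2×1.34×√(1+2.5²) = 7.216 m
R = A/P = 4.489/7.216 = 0.6221 m
n = (1/Q)·A·R^(2/3)·S^(1/2) = (1/6.22) × 4.489 × 0.7287 × 0.04690 = 0.02467

0.0247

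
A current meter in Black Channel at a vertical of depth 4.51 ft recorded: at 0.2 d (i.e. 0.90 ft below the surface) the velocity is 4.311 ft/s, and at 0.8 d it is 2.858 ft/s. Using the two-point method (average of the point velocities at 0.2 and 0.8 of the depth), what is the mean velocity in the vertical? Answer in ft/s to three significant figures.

3.58 ft/s

v̄ = (4.311 + 2.858) / 2 = 3.585 ft/s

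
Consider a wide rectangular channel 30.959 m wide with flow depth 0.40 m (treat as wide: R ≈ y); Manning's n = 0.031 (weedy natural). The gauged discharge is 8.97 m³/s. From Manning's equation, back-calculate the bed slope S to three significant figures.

A = b·y = 30.959 × 0.40 = 12.38 m²
Wide channel: R ≈ y = 0.40 m
S = (Q·n / (1·A·R^(2/3)))² = (8.97×0.031 / (1×12.38×0.5429))² = 0.001711

0.00171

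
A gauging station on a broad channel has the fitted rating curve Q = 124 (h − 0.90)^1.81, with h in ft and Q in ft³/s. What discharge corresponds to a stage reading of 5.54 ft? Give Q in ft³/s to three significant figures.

1990 ft³/s

Q = 124 × (5.54 − 0.90)^1.81 = 124 × 4.64^1.81 = 1994 ft³/s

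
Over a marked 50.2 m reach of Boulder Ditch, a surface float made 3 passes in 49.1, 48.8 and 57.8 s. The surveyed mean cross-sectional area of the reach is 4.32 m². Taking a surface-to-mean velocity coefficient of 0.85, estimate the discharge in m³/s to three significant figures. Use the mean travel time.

t̄ = (49.1 + 48.8 + 57.8) / 3 = 51.9 s
v_surface = L / t̄ = 50.2 / 51.9 = 0.9672 m/s
v_mean = 0.85 × 0.9672 = 0.8222 m/s
Q = A × v_mean = 4.32 × 0.8222 = 3.552 m³/s

3.55 m³/s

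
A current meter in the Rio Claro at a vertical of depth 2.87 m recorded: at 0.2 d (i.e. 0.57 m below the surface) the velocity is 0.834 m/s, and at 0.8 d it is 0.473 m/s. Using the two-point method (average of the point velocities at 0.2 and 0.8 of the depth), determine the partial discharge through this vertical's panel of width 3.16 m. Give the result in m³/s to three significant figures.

v̄ = (0.834 + 0.473) / 2 = 0.6535 m/s
q = v̄ × d × w = 0.6535 × 2.87 × 3.16 = 5.927 m³/s

5.93 m³/s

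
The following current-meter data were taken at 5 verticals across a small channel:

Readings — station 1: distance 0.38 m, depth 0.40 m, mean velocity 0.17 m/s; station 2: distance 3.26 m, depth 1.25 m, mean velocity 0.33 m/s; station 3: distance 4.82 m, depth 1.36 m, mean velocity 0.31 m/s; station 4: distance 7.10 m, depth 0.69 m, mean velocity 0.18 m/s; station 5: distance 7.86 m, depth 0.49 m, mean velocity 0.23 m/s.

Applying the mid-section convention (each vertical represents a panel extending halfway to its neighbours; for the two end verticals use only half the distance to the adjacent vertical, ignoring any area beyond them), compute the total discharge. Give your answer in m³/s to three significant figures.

w_1 = (3.26 − 0.38)/2 = 1.44 m; q_1 = 0.17 × 0.40 × 1.44 = 0.09792 m³/s
w_2 = (4.82 − 0.38)/2 = 2.22 m; q_2 = 0.33 × 1.25 × 2.22 = 0.9158 m³/s
w_3 = (7.10 − 3.26)/2 = 1.92 m; q_3 = 0.31 × 1.36 × 1.92 = 0.8095 m³/s
w_4 = (7.86 − 4.82)/2 = 1.52 m; q_4 = 0.18 × 0.69 × 1.52 = 0.1888 m³/s
w_5 = (7.86 − 7.10)/2 = 0.38 m; q_5 = 0.23 × 0.49 × 0.38 = 0.04283 m³/s
Q = Σ qᵢ = 2.055 m³/s

2.05 m³/s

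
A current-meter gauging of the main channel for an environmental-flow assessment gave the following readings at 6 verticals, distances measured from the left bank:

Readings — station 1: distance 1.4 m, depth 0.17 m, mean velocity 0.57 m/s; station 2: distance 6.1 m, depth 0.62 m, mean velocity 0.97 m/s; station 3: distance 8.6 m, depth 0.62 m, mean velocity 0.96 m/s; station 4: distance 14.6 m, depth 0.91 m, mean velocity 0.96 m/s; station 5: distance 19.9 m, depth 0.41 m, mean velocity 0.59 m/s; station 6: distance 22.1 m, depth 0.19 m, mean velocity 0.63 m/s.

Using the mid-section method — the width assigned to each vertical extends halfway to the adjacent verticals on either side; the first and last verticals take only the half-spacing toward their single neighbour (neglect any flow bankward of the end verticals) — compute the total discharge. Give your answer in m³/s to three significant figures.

10.9 m³/s

w_1 = (6.1 − 1.4)/2 = 2.35 m; q_1 = 0.57 × 0.17 × 2.35 = 0.2277 m³/s
w_2 = (8.6 − 1.4)/2 = 3.6 m; q_2 = 0.97 × 0.62 × 3.6 = 2.165 m³/s
w_3 = (14.6 − 6.1)/2 = 4.25 m; q_3 = 0.96 × 0.62 × 4.25 = 2.530 m³/s
w_4 = (19.9 − 8.6)/2 = 5.65 m; q_4 = 0.96 × 0.91 × 5.65 = 4.936 m³/s
w_5 = (22.1 − 14.6)/2 = 3.75 m; q_5 = 0.59 × 0.41 × 3.75 = 0.9071 m³/s
w_6 = (22.1 − 19.9)/2 = 1.1 m; q_6 = 0.63 × 0.19 × 1.1 = 0.1317 m³/s
Q = Σ qᵢ = 10.90 m³/s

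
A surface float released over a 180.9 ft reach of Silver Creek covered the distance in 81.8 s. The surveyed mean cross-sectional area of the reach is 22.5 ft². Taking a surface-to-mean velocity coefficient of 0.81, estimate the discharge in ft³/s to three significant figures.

v_surface = L / t̄ = 180.9 / 81.8 = 2.211 ft/s
v_mean = 0.81 × 2.211 = 1.791 ft/s
Q = A × v_mean = 22.5 × 1.791 = 40.30 ft³/s

40.3 ft³/s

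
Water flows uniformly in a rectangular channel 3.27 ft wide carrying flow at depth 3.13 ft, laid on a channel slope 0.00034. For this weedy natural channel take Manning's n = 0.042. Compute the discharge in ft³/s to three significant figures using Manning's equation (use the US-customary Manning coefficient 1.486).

7.00 ft³/s

A = b·y = 3.27 × 3.13 = 10.24 ft²
P = b + 2y = 3.27 + 2×3.13 = 9.530 ft
R = A/P = 10.24/9.530 = 1.074 ft
Q = (1.486/n)·A·R^(2/3)·S^(1/2) = (1.486/0.042) × 10.24 × 1.074^(2/3) × 0.00034^(1/2) = 7.003 ft³/s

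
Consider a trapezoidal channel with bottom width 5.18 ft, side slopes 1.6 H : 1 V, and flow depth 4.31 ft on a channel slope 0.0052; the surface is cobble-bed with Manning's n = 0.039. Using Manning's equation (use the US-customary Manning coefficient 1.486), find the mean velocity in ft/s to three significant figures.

4.96 ft/s

A = (b + z·y)·y = (5.18 + 1.6×4.31)×4.31 = 52.05 ft²
P = b + 2y√(1+z²) = 5.18 + 2×4.31×√(1+1.6²) = 21.44 ft
R = A/P = 52.05/21.44 = 2.427 ft
Q = (1.486/n)·A·R^(2/3)·S^(1/2) = (1.486/0.039) × 52.05 × 2.427^(2/3) × 0.0052^(1/2) = 258.3 ft³/s
V = Q/A = 258.3/52.05 = 4.962 ft/s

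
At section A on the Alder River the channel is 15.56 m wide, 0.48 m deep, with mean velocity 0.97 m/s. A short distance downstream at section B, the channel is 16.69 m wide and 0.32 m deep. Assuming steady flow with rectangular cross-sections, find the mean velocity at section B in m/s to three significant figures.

Q = A₁V₁ = (15.56×0.48) × 0.97 = 7.245 m³/s
A₂ = 16.69 × 0.32 = 5.341 m²
V₂ = Q/A₂ = 7.245/5.341 = 1.356 m/s

1.36 m/s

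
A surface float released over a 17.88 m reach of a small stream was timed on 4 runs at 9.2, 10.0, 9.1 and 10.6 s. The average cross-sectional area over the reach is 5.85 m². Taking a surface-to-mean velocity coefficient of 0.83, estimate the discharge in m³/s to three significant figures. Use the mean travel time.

8.93 m³/s

t̄ = (9.2 + 10.0 + 9.1 + 10.6) / 4 = 9.725 s
v_surface = L / t̄ = 17.88 / 9.725 = 1.839 m/s
v_mean = 0.83 × 1.839 = 1.526 m/s
Q = A × v_mean = 5.85 × 1.526 = 8.927 m³/s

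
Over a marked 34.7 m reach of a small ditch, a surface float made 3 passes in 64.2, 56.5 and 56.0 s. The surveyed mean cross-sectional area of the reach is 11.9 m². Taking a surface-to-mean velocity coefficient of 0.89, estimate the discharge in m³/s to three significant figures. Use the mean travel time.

6.24 m³/s

t̄ = (64.2 + 56.5 + 56.0) / 3 = 58.9 s
v_surface = L / t̄ = 34.7 / 58.9 = 0.5891 m/s
v_mean = 0.89 × 0.5891 = 0.5243 m/s
Q = A × v_mean = 11.9 × 0.5243 = 6.240 m³/s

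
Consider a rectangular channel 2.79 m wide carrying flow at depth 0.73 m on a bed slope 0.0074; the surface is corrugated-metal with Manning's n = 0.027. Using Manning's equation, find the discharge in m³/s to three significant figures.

3.97 m³/s

A = b·y = 2.79 × 0.73 = 2.037 m²
P = b + 2y = 2.79 + 2×0.73 = 4.250 m
R = A/P = 2.037/4.250 = 0.4792 m
Q = (1/n)·A·R^(2/3)·S^(1/2) = (1/0.027) × 2.037 × 0.4792^(2/3) × 0.0074^(1/2) = 3.974 m³/s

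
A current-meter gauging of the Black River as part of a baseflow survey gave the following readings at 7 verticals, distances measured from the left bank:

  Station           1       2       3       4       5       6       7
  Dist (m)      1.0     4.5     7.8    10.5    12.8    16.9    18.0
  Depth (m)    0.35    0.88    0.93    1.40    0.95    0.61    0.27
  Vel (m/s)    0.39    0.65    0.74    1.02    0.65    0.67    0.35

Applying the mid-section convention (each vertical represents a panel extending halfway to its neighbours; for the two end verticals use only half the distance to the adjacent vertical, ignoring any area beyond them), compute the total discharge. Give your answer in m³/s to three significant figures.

10.9 m³/s

w_1 = (4.5 − 1.0)/2 = 1.75 m; q_1 = 0.39 × 0.35 × 1.75 = 0.2389 m³/s
w_2 = (7.8 − 1.0)/2 = 3.4 m; q_2 = 0.65 × 0.88 × 3.4 = 1.945 m³/s
w_3 = (10.5 − 4.5)/2 = 3 m; q_3 = 0.74 × 0.93 × 3 = 2.065 m³/s
w_4 = (12.8 − 7.8)/2 = 2.5 m; q_4 = 1.02 × 1.40 × 2.5 = 3.570 m³/s
w_5 = (16.9 − 10.5)/2 = 3.2 m; q_5 = 0.65 × 0.95 × 3.2 = 1.976 m³/s
w_6 = (18.0 − 12.8)/2 = 2.6 m; q_6 = 0.67 × 0.61 × 2.6 = 1.063 m³/s
w_7 = (18.0 − 16.9)/2 = 0.55 m; q_7 = 0.35 × 0.27 × 0.55 = 0.05198 m³/s
Q = Σ qᵢ = 10.91 m³/s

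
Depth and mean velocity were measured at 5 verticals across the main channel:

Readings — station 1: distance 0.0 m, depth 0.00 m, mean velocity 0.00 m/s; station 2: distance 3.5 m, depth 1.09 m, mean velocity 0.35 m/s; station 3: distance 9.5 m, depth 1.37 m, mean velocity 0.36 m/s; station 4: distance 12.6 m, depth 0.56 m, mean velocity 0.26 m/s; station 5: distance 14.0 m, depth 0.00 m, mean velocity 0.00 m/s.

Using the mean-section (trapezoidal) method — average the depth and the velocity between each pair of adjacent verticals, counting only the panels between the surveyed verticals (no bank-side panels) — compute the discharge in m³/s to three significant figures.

Panel 1-2: Δb = 3.5 m, d̄ = (0.00+1.09)/2 = 0.545, v̄ = (0.00+0.35)/2 = 0.175 → q = 3.5×0.545×0.175 = 0.3338 m³/s
Panel 2-3: Δb = 6 m, d̄ = (1.09+1.37)/2 = 1.23, v̄ = (0.35+0.36)/2 = 0.355 → q = 6×1.23×0.355 = 2.620 m³/s
Panel 3-4: Δb = 3.1 m, d̄ = (1.37+0.56)/2 = 0.965, v̄ = (0.36+0.26)/2 = 0.31 → q = 3.1×0.965×0.31 = 0.9274 m³/s
Panel 4-5: Δb = 1.4 m, d̄ = (0.56+0.00)/2 = 0.28, v̄ = (0.26+0.00)/2 = 0.13 → q = 1.4×0.28×0.13 = 0.05096 m³/s
Q = Σ q = 3.932 m³/s

3.93 m³/s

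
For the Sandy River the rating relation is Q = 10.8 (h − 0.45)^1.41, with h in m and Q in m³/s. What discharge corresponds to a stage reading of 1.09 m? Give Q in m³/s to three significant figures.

5.76 m³/s

Q = 10.8 × (1.09 − 0.45)^1.41 = 10.8 × 0.64^1.41 = 5.756 m³/s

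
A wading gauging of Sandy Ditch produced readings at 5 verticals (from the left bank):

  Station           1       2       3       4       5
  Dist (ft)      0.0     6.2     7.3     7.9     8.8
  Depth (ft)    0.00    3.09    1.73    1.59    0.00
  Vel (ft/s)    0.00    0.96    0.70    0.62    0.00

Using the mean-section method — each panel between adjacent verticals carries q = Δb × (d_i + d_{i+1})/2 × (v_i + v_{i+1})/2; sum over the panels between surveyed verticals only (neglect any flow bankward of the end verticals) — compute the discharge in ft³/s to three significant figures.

7.68 ft³/s

Panel 1-2: Δb = 6.2 ft, d̄ = (0.00+3.09)/2 = 1.545, v̄ = (0.00+0.96)/2 = 0.48 → q = 6.2×1.545×0.48 = 4.598 ft³/s
Panel 2-3: Δb = 1.1 ft, d̄ = (3.09+1.73)/2 = 2.41, v̄ = (0.96+0.70)/2 = 0.83 → q = 1.1×2.41×0.83 = 2.200 ft³/s
Panel 3-4: Δb = 0.6 ft, d̄ = (1.73+1.59)/2 = 1.66, v̄ = (0.70+0.62)/2 = 0.66 → q = 0.6×1.66×0.66 = 0.6574 ft³/s
Panel 4-5: Δb = 0.9 ft, d̄ = (1.59+0.00)/2 = 0.795, v̄ = (0.62+0.00)/2 = 0.31 → q = 0.9×0.795×0.31 = 0.2218 ft³/s
Q = Σ q = 7.677 ft³/s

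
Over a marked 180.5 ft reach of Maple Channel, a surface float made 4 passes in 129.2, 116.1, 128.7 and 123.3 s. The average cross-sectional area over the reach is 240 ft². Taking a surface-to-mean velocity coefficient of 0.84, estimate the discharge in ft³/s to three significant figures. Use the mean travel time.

t̄ = (129.2 + 116.1 + 128.7 + 123.3) / 4 = 124.325 s
v_surface = L / t̄ = 180.5 / 124.325 = 1.452 ft/s
v_mean = 0.84 × 1.452 = 1.220 ft/s
Q = A × v_mean = 240 × 1.220 = 292.7 ft³/s

293 ft³/s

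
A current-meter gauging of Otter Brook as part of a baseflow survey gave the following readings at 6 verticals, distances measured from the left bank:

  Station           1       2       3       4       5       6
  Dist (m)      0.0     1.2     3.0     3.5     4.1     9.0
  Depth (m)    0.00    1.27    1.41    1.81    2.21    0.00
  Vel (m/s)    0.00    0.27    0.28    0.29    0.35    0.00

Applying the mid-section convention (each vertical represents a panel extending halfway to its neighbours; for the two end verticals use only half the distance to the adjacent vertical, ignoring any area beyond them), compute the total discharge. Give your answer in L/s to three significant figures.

3380 L/s

w_2 = (3.0 − 0.0)/2 = 1.5 m; q_2 = 0.27 × 1.27 × 1.5 = 0.5144 m³/s
w_3 = (3.5 − 1.2)/2 = 1.15 m; q_3 = 0.28 × 1.41 × 1.15 = 0.4540 m³/s
w_4 = (4.1 − 3.0)/2 = 0.55 m; q_4 = 0.29 × 1.81 × 0.55 = 0.2887 m³/s
w_5 = (9.0 − 3.5)/2 = 2.75 m; q_5 = 0.35 × 2.21 × 2.75 = 2.127 m³/s
Stations 1, 6 contribute zero (depth or velocity is 0).
Q = Σ qᵢ = 3.384 m³/s
= 3.384 × 1000 = 3384 L/s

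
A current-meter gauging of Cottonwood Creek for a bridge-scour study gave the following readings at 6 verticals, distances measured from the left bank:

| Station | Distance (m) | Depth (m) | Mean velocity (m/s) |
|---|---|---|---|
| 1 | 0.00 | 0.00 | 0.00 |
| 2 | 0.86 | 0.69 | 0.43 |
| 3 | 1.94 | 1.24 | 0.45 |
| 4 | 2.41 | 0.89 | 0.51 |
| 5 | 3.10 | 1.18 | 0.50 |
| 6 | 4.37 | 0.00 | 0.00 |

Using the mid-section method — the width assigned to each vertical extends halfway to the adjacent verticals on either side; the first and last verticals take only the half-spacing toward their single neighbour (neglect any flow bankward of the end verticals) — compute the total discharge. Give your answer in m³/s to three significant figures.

w_2 = (1.94 − 0.00)/2 = 0.97 m; q_2 = 0.43 × 0.69 × 0.97 = 0.2878 m³/s
w_3 = (2.41 − 0.86)/2 = 0.775 m; q_3 = 0.45 × 1.24 × 0.775 = 0.4325 m³/s
w_4 = (3.10 − 1.94)/2 = 0.58 m; q_4 = 0.51 × 0.89 × 0.58 = 0.2633 m³/s
w_5 = (4.37 − 2.41)/2 = 0.98 m; q_5 = 0.50 × 1.18 × 0.98 = 0.5782 m³/s
Stations 1, 6 contribute zero (depth or velocity is 0).
Q = Σ qᵢ = 1.562 m³/s

1.56 m³/s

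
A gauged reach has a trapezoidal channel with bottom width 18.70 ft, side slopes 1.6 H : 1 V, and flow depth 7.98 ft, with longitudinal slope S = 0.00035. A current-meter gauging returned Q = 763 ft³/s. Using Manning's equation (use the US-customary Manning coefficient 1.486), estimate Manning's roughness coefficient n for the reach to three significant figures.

A = (b + z·y)·y = (18.70 + 1.6×7.98)×7.98 = 251.1 ft²
P = b + 2y√(1+z²) = 18.70 + 2×7.98×√(1+1.6²) = 48.81 ft
R = A/P = 251.1/48.81 = 5.144 ft
n = (1.486/Q)·A·R^(2/3)·S^(1/2) = (1.486/763) × 251.1 × 2.980 × 0.01871 = 0.02727

0.0273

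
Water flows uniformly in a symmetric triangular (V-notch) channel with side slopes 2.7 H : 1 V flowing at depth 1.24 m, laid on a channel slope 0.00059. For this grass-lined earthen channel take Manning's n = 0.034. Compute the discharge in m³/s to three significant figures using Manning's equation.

A = z·y² = 2.7×1.24² = 4.152 m²
P = 2y√(1+z²) = 2×1.24×√(1+2.7²) = 7.141 m
R = A/P = 4.152/7.141 = 0.5814 m
Q = (1/n)·A·R^(2/3)·S^(1/2) = (1/0.034) × 4.152 × 0.5814^(2/3) × 0.00059^(1/2) = 2.066 m³/s

2.07 m³/s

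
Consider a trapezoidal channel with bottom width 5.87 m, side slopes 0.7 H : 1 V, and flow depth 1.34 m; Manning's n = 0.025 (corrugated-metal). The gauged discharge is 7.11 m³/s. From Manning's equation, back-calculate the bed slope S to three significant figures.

A = (b + z·y)·y = (5.87 + 0.7×1.34)×1.34 = 9.123 m²
P = b + 2y√(1+z²) = 5.87 + 2×1.34×√(1+0.7²) = 9.141 m
R = A/P = 9.123/9.141 = 0.9980 m
S = (Q·n / (1·A·R^(2/3)))² = (7.11×0.025 / (1×9.123×0.9986))² = 0.0003807

0.000381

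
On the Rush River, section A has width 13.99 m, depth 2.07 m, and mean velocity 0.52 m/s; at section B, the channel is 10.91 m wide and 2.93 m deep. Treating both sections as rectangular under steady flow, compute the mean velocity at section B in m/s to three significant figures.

Q = A₁V₁ = (13.99×2.07) × 0.52 = 15.06 m³/s
A₂ = 10.91 × 2.93 = 31.97 m²
V₂ = Q/A₂ = 15.06/31.97 = 0.4711 m/s

0.471 m/s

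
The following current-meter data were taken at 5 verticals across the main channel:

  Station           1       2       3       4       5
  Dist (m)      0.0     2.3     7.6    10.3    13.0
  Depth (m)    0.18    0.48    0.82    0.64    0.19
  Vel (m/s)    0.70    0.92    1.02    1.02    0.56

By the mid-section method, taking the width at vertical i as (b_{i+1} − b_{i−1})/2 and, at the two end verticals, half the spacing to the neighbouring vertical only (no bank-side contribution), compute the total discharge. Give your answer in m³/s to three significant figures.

w_1 = (2.3 − 0.0)/2 = 1.15 m; q_1 = 0.70 × 0.18 × 1.15 = 0.1449 m³/s
w_2 = (7.6 − 0.0)/2 = 3.8 m; q_2 = 0.92 × 0.48 × 3.8 = 1.678 m³/s
w_3 = (10.3 − 2.3)/2 = 4 m; q_3 = 1.02 × 0.82 × 4 = 3.346 m³/s
w_4 = (13.0 − 7.6)/2 = 2.7 m; q_4 = 1.02 × 0.64 × 2.7 = 1.763 m³/s
w_5 = (13.0 − 10.3)/2 = 1.35 m; q_5 = 0.56 × 0.19 × 1.35 = 0.1436 m³/s
Q = Σ qᵢ = 7.075 m³/s

7.07 m³/s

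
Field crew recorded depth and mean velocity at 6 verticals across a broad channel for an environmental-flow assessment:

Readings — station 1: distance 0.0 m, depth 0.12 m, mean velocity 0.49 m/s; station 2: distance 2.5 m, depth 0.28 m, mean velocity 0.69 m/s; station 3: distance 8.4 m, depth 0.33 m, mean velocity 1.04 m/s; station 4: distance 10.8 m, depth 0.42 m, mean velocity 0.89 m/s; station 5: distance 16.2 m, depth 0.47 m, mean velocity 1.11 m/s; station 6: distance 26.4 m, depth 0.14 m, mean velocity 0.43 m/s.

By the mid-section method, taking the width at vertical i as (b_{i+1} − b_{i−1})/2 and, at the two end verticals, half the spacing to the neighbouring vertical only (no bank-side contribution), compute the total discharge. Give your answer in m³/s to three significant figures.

w_1 = (2.5 − 0.0)/2 = 1.25 m; q_1 = 0.49 × 0.12 × 1.25 = 0.07350 m³/s
w_2 = (8.4 − 0.0)/2 = 4.2 m; q_2 = 0.69 × 0.28 × 4.2 = 0.8114 m³/s
w_3 = (10.8 − 2.5)/2 = 4.15 m; q_3 = 1.04 × 0.33 × 4.15 = 1.424 m³/s
w_4 = (16.2 − 8.4)/2 = 3.9 m; q_4 = 0.89 × 0.42 × 3.9 = 1.458 m³/s
w_5 = (26.4 − 10.8)/2 = 7.8 m; q_5 = 1.11 × 0.47 × 7.8 = 4.069 m³/s
w_6 = (26.4 − 16.2)/2 = 5.1 m; q_6 = 0.43 × 0.14 × 5.1 = 0.3070 m³/s
Q = Σ qᵢ = 8.143 m³/s

8.14 m³/s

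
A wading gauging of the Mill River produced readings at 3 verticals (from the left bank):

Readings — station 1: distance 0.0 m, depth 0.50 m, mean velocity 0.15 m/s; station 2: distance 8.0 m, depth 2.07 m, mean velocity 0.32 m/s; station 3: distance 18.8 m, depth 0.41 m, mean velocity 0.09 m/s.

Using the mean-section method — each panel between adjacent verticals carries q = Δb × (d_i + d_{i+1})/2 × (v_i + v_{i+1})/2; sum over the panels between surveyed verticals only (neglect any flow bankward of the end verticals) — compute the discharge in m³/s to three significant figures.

5.16 m³/s

Panel 1-2: Δb = 8 m, d̄ = (0.50+2.07)/2 = 1.285, v̄ = (0.15+0.32)/2 = 0.235 → q = 8×1.285×0.235 = 2.416 m³/s
Panel 2-3: Δb = 10.8 m, d̄ = (2.07+0.41)/2 = 1.24, v̄ = (0.32+0.09)/2 = 0.205 → q = 10.8×1.24×0.205 = 2.745 m³/s
Q = Σ q = 5.161 m³/s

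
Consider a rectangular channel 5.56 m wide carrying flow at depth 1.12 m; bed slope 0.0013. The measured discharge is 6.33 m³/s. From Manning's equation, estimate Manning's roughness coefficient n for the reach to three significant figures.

0.0305

A = b·y = 5.56 × 1.12 = 6.227 m²
P = b + 2y = 5.56 + 2×1.12 = 7.800 m
R = A/P = 6.227/7.800 = 0.7984 m
n = (1/Q)·A·R^(2/3)·S^(1/2) = (1/6.33) × 6.227 × 0.8606 × 0.03606 = 0.03053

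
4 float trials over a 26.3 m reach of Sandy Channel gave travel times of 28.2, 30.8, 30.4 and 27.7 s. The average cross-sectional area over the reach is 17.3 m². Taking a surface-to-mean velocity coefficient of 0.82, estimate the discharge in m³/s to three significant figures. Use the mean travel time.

t̄ = (28.2 + 30.8 + 30.4 + 27.7) / 4 = 29.275 s
v_surface = L / t̄ = 26.3 / 29.275 = 0.8984 m/s
v_mean = 0.82 × 0.8984 = 0.7367 m/s
Q = A × v_mean = 17.3 × 0.7367 = 12.74 m³/s

12.7 m³/s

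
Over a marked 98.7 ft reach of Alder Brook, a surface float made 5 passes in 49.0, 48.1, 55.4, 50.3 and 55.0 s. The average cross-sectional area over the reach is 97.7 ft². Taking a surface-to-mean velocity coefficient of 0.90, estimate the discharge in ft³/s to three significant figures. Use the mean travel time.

t̄ = (49.0 + 48.1 + 55.4 + 50.3 + 55.0) / 5 = 51.56 s
v_surface = L / t̄ = 98.7 / 51.56 = 1.914 ft/s
v_mean = 0.90 × 1.914 = 1.723 ft/s
Q = A × v_mean = 97.7 × 1.723 = 168.3 ft³/s

168 ft³/s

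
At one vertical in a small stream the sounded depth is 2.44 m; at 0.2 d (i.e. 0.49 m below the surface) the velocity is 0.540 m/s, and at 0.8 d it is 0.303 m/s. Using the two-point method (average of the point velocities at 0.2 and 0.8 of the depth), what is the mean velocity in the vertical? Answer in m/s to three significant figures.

v̄ = (0.540 + 0.303) / 2 = 0.4215 m/s

0.422 m/s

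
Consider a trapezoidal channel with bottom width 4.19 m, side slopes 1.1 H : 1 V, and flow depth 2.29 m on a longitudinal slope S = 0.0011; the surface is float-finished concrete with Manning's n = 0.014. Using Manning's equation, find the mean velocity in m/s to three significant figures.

A = (b + z·y)·y = (4.19 + 1.1×2.29)×2.29 = 15.36 m²
P = b + 2y√(1+z²) = 4.19 + 2×2.29×√(1+1.1²) = 11.00 m
R = A/P = 15.36/11.00 = 1.397 m
Q = (1/n)·A·R^(2/3)·S^(1/2) = (1/0.014) × 15.36 × 1.397^(2/3) × 0.0011^(1/2) = 45.48 m³/s
V = Q/A = 45.48/15.36 = 2.960 m/s

2.96 m/s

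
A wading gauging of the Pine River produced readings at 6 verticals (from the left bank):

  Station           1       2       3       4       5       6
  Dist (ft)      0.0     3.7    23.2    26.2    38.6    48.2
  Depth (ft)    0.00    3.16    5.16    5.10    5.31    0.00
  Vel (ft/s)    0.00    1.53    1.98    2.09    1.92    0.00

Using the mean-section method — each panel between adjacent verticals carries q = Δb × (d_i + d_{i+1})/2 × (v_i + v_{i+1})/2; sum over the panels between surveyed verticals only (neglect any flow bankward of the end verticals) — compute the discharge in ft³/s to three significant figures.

Panel 1-2: Δb = 3.7 ft, d̄ = (0.00+3.16)/2 = 1.58, v̄ = (0.00+1.53)/2 = 0.765 → q = 3.7×1.58×0.765 = 4.472 ft³/s
Panel 2-3: Δb = 19.5 ft, d̄ = (3.16+5.16)/2 = 4.16, v̄ = (1.53+1.98)/2 = 1.755 → q = 19.5×4.16×1.755 = 142.4 ft³/s
Panel 3-4: Δb = 3 ft, d̄ = (5.16+5.10)/2 = 5.13, v̄ = (1.98+2.09)/2 = 2.035 → q = 3×5.13×2.035 = 31.32 ft³/s
Panel 4-5: Δb = 12.4 ft, d̄ = (5.10+5.31)/2 = 5.205, v̄ = (2.09+1.92)/2 = 2.005 → q = 12.4×5.205×2.005 = 129.4 ft³/s
Panel 5-6: Δb = 9.6 ft, d̄ = (5.31+0.00)/2 = 2.655, v̄ = (1.92+0.00)/2 = 0.96 → q = 9.6×2.655×0.96 = 24.47 ft³/s
Q = Σ q = 332.0 ft³/s

332 ft³/s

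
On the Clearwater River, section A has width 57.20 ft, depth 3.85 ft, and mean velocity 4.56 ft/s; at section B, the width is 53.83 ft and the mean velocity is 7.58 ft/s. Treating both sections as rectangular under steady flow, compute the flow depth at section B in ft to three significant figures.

2.46 ft

Q = A₁V₁ = (57.20×3.85) × 4.56 = 1004 ft³/s
d₂ = Q/(b₂ V₂) = 1004/(53.83×7.58) = 2.461 ft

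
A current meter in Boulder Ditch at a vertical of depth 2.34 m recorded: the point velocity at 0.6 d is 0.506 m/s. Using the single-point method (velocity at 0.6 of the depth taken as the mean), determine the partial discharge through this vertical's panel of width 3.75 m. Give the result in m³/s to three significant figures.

v̄ = v₀.₆ = 0.506 m/s
q = v̄ × d × w = 0.5060 × 2.34 × 3.75 = 4.440 m³/s

4.44 m³/s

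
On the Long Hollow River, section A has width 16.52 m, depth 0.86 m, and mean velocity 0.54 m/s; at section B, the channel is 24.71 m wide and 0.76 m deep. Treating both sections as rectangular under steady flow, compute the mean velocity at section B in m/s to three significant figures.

0.409 m/s

Q = A₁V₁ = (16.52×0.86) × 0.54 = 7.672 m³/s
A₂ = 24.71 × 0.76 = 18.78 m²
V₂ = Q/A₂ = 7.672/18.78 = 0.4085 m/s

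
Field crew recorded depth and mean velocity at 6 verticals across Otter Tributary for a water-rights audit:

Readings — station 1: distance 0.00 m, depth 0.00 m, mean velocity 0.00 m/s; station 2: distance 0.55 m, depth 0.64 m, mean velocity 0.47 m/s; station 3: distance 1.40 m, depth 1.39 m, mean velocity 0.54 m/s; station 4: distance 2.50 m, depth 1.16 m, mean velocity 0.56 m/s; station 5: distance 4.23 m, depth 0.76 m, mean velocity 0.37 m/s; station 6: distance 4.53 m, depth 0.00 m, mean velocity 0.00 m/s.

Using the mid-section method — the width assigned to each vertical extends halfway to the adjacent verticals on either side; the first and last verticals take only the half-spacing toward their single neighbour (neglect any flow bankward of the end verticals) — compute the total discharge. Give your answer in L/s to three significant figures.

w_2 = (1.40 − 0.00)/2 = 0.7 m; q_2 = 0.47 × 0.64 × 0.7 = 0.2106 m³/s
w_3 = (2.50 − 0.55)/2 = 0.975 m; q_3 = 0.54 × 1.39 × 0.975 = 0.7318 m³/s
w_4 = (4.23 − 1.40)/2 = 1.415 m; q_4 = 0.56 × 1.16 × 1.415 = 0.9192 m³/s
w_5 = (4.53 − 2.50)/2 = 1.015 m; q_5 = 0.37 × 0.76 × 1.015 = 0.2854 m³/s
Stations 1, 6 contribute zero (depth or velocity is 0).
Q = Σ qᵢ = 2.147 m³/s
= 2.147 × 1000 = 2147 L/s

2150 L/s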